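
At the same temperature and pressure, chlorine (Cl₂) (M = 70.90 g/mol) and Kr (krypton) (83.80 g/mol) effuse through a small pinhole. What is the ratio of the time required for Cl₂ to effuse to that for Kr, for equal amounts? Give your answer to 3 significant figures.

0.920

Using Graham's law: t_Cl₂/t_Kr = √(M_Cl₂/M_Kr) = √(70.90/83.80) = √0.8461 = 0.920.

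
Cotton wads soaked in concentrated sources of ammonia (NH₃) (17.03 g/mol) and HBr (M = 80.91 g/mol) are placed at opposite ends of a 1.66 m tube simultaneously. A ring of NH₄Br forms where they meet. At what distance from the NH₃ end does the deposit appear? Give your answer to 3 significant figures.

Distances travelled in equal time are proportional to diffusion rates, so d_NH₃/d_HBr = √(M_HBr/M_NH₃) = √(80.91/17.03) = 2.180.
With d_NH₃ + d_HBr = 1.66 m, d_HBr = 1.66/(1 + 2.180) = 0.5221 m.
d_NH₃ = 1.66 − 0.5221 = 1.14 m.

1.14 m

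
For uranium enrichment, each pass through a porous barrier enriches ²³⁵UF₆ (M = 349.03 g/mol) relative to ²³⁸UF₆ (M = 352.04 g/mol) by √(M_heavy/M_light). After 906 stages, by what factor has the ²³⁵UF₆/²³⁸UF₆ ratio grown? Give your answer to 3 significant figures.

After 906 stages the ratio has grown by (√(352.04/349.03))^906 = (352.04/349.03)^(906/2).
= 1.00862^453 = 48.9.

48.9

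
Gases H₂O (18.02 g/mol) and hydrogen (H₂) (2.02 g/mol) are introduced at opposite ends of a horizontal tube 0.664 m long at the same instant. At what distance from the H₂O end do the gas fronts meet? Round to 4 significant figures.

In equal time, each gas travels a distance ∝ its rate ∝ 1/√M, so d_H₂O/d_H₂ = √(M_H₂/M_H₂O) = √(2.02/18.02) = 0.3348.
With d_H₂O + d_H₂ = 0.664 m, d_H₂ = 0.664/(1 + 0.3348) = 0.4974 m.
d_H₂O = 0.664 − 0.4974 = 0.1666 m.

0.1666 m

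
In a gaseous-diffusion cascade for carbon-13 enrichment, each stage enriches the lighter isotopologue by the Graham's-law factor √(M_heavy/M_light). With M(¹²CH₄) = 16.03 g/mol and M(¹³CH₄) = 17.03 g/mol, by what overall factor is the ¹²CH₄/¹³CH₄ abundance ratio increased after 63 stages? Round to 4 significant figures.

Overall factor = α^63 with α = √(17.03/16.03), i.e. (17.03/16.03)^(63/2).
= 1.06238^(63/2) = 6.728.

6.728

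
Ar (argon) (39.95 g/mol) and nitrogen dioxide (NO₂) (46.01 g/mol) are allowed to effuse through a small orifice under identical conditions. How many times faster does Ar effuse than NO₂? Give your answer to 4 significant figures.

1.073

Using Graham's law: rate_Ar/rate_NO₂ = √(M_NO₂/M_Ar) = √(46.01/39.95) = √1.152 = 1.073.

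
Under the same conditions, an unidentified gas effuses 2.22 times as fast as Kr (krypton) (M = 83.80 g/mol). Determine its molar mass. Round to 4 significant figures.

Graham's law gives rate_X/rate_Kr = √(M_Kr/M_X).
2.22 = √(83.80/M_X)
M_X = 83.80 / 2.22² = 83.80 / 4.928 = 17.00 g/mol

17.00 g/mol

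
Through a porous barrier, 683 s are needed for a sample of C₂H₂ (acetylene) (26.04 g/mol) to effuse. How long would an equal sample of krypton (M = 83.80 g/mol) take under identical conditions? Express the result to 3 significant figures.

1230 s

From Graham's law, t_Kr/t_C₂H₂ = √(M_Kr/M_C₂H₂) = √(83.80/26.04) = √3.218 = 1.794.
So the time for Kr is 683 × 1.794 = 1230 s.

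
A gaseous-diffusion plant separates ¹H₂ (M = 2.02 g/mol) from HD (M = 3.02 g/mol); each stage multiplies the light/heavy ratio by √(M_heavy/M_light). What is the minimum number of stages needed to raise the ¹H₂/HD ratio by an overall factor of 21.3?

16

Single-stage factor α = √(3.02/2.02), so ln α = ½ ln(1.49505) = 0.2011.
Need α^N ≥ 21.3 ⇒ N ≥ ln(21.3) / ln α = 3.059 / 0.2011 = 15.21.
Minimum whole number of stages: N = 16.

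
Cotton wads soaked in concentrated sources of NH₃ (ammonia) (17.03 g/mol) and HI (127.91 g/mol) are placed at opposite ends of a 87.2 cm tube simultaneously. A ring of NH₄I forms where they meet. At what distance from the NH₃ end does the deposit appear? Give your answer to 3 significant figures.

63.9 cm

The fronts meet when d_NH₃ + d_HI = L with d_NH₃/d_HI = √(M_HI/M_NH₃) (Graham's law). Here √(M_HI/M_NH₃) = √(127.91/17.03) = 2.741.
With d_NH₃ + d_HI = 87.2 cm, d_HI = 87.2/(1 + 2.741) = 23.31 cm.
d_NH₃ = 87.2 − 23.31 = 63.9 cm.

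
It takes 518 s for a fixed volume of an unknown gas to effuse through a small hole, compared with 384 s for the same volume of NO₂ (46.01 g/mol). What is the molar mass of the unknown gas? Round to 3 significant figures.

83.7 g/mol

From Graham's law, t_X/t_NO₂ = √(M_X/M_NO₂).
518/384 = 1.349 = √(M_X/46.01)
M_X = 46.01 × 1.349² = 46.01 × 1.820 = 83.7 g/mol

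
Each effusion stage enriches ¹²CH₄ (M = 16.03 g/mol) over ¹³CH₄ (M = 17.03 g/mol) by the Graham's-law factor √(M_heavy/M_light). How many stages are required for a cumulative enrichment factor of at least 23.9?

105

With α = √(17.03/16.03) per stage, ln α = ½ ln(1.06238) = 0.03026.
Need α^N ≥ 23.9 ⇒ N ≥ ln(23.9) / ln α = 3.174 / 0.03026 = 104.90.
So at least 105 stages are needed.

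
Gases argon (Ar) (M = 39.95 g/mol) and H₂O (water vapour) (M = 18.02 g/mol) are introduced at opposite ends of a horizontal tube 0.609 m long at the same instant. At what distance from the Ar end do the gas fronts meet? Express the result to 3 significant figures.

In equal time, each gas travels a distance ∝ its rate ∝ 1/√M, so d_Ar/d_H₂O = √(M_H₂O/M_Ar) = √(18.02/39.95) = 0.6716.
With d_Ar + d_H₂O = 0.609 m, d_H₂O = 0.609/(1 + 0.6716) = 0.3643 m.
d_Ar = 0.609 − 0.3643 = 0.245 m.

0.245 m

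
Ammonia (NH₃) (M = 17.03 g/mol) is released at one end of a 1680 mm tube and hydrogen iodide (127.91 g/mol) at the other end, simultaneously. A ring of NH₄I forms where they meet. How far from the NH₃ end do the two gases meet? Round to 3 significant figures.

In equal time, each gas travels a distance ∝ its rate ∝ 1/√M, so d_NH₃/d_HI = √(M_HI/M_NH₃) = √(127.91/17.03) = 2.741.
With d_NH₃ + d_HI = 1680 mm, d_HI = 1680/(1 + 2.741) = 449.1 mm.
d_NH₃ = 1680 − 449.1 = 1230 mm.

1230 mm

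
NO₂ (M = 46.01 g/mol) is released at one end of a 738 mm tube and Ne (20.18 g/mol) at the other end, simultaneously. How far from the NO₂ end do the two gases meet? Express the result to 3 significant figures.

294 mm

In equal time, each gas travels a distance ∝ its rate ∝ 1/√M, so d_NO₂/d_Ne = √(M_Ne/M_NO₂) = √(20.18/46.01) = 0.6623.
With d_NO₂ + d_Ne = 738 mm, d_Ne = 738/(1 + 0.6623) = 444.0 mm.
d_NO₂ = 738 − 444.0 = 294 mm.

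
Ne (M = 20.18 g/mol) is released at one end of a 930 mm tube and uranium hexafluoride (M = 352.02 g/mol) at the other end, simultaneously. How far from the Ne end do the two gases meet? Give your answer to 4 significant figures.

Distances travelled in equal time are proportional to diffusion rates, so d_Ne/d_UF₆ = √(M_UF₆/M_Ne) = √(352.02/20.18) = 4.177.
With d_Ne + d_UF₆ = 930 mm, d_UF₆ = 930/(1 + 4.177) = 179.7 mm.
d_Ne = 930 − 179.7 = 750.3 mm.

750.3 mm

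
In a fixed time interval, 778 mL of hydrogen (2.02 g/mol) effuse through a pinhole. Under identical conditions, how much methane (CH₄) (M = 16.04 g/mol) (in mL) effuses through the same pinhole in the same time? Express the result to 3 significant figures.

276 mL

Since effusion rate ∝ 1/√M, rate_CH₄/rate_H₂ = √(M_H₂/M_CH₄) = √(2.02/16.04) = √0.1259 = 0.3549.
So the volume for CH₄ is 778 × 0.3549 = 276 mL.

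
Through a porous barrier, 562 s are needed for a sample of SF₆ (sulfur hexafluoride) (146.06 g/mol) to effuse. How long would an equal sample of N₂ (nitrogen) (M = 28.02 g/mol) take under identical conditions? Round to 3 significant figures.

246 s

Since effusion rate ∝ 1/√M, t_N₂/t_SF₆ = √(M_N₂/M_SF₆) = √(28.02/146.06) = √0.1918 = 0.4380.
So the time for N₂ is 562 × 0.4380 = 246 s.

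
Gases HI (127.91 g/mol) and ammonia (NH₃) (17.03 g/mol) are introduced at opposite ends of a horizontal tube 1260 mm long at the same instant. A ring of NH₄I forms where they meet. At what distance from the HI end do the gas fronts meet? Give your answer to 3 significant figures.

Graham's law gives d_HI/d_NH₃ = rate_HI/rate_NH₃ = √(M_NH₃/M_HI) = √(17.03/127.91) = 0.3649.
With d_HI + d_NH₃ = 1260 mm, d_NH₃ = 1260/(1 + 0.3649) = 923.2 mm.
d_HI = 1260 − 923.2 = 337 mm.

337 mm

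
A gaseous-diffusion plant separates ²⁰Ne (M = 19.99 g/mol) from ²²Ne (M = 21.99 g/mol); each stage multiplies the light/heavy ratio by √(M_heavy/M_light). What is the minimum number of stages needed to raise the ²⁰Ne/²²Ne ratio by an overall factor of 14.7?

Single-stage factor α = √(21.99/19.99), so ln α = ½ ln(1.10005) = 0.04768.
Need α^N ≥ 14.7 ⇒ N ≥ ln(14.7) / ln α = 2.688 / 0.04768 = 56.38.
Rounding up, N = 57 stages.

57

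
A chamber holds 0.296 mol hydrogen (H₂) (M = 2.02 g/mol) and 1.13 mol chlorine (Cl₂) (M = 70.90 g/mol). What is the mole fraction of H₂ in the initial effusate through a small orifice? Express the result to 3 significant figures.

0.608

Each component's effusion rate ∝ (its partial pressure)·(1/√M) ∝ n_i/√M_i.
So x_H₂ in the escaping gas = (n_H₂/√M_H₂) / Σ(n_i/√M_i)
= (0.296/√2.02) / (0.296/√2.02 + 1.13/√70.90) = 0.2083/(0.2083 + 0.1342) = 0.608.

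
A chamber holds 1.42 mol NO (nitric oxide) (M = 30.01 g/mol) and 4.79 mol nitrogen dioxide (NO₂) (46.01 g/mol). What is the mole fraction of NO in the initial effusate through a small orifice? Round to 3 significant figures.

0.269

Effusion rate of each component ∝ n_i/√M_i (partial pressure × 1/√M).
So x_NO in the escaping gas = (n_NO/√M_NO) / Σ(n_i/√M_i)
= (1.42/√30.01) / (1.42/√30.01 + 4.79/√46.01) = 0.2592/(0.2592 + 0.7062) = 0.269.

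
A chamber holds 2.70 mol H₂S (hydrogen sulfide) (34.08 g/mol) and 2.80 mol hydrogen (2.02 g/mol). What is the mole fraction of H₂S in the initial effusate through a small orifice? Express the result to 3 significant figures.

Effusion rate of each component ∝ n_i/√M_i (partial pressure × 1/√M).
So x_H₂S in the escaping gas = (n_H₂S/√M_H₂S) / Σ(n_i/√M_i)
= (2.70/√34.08) / (2.70/√34.08 + 2.80/√2.02) = 0.4625/(0.4625 + 1.970) = 0.190.

0.190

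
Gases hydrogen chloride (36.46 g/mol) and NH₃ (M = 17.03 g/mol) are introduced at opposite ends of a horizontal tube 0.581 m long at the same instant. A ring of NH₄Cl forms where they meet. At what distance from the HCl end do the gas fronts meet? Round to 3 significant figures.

Graham's law gives d_HCl/d_NH₃ = rate_HCl/rate_NH₃ = √(M_NH₃/M_HCl) = √(17.03/36.46) = 0.6834.
With d_HCl + d_NH₃ = 0.581 m, d_NH₃ = 0.581/(1 + 0.6834) = 0.3451 m.
d_HCl = 0.581 − 0.3451 = 0.236 m.

0.236 m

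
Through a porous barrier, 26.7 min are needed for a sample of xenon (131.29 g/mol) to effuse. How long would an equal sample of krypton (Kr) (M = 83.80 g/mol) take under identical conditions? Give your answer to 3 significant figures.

Using Graham's law: t_Kr/t_Xe = √(M_Kr/M_Xe) = √(83.80/131.29) = √0.6383 = 0.7989.
So the time for Kr is 26.7 × 0.7989 = 21.3 min.

21.3 min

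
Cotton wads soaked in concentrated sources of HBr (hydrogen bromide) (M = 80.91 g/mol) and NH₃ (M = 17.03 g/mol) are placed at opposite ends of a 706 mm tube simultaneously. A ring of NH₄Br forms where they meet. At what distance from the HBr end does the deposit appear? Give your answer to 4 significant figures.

222.0 mm

In equal time, each gas travels a distance ∝ its rate ∝ 1/√M, so d_HBr/d_NH₃ = √(M_NH₃/M_HBr) = √(17.03/80.91) = 0.4588.
With d_HBr + d_NH₃ = 706 mm, d_NH₃ = 706/(1 + 0.4588) = 484.0 mm.
d_HBr = 706 − 484.0 = 222.0 mm.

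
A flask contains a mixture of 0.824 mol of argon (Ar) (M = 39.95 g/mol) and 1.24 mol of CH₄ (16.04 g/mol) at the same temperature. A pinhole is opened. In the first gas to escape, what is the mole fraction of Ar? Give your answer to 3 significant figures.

The effusion rate of species i is ∝ p_i/√M_i ∝ n_i/√M_i.
Mole fraction of Ar in the effusate = (n_Ar/√M_Ar) / (n_Ar/√M_Ar + n_CH₄/√M_CH₄)
= (0.824/√39.95) / (0.824/√39.95 + 1.24/√16.04) = 0.1304/(0.1304 + 0.3096) = 0.296.

0.296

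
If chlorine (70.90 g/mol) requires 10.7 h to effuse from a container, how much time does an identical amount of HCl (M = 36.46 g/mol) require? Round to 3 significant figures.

7.67 h

Using Graham's law: t_HCl/t_Cl₂ = √(M_HCl/M_Cl₂) = √(36.46/70.90) = √0.5142 = 0.7171.
So the time for HCl is 10.7 × 0.7171 = 7.67 h.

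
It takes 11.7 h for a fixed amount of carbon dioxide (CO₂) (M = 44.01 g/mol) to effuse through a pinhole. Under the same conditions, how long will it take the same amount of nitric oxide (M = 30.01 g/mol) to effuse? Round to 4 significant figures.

9.661 h

By Graham's law, t_NO/t_CO₂ = √(M_NO/M_CO₂) = √(30.01/44.01) = √0.6819 = 0.8258.
So the time for NO is 11.7 × 0.8258 = 9.661 h.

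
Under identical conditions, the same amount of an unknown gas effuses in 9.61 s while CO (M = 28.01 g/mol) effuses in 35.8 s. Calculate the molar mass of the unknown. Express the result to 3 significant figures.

2.02 g/mol

From Graham's law, t_X/t_CO = √(M_X/M_CO).
9.61/35.8 = 0.2684 = √(M_X/28.01)
M_X = 28.01 × 0.2684² = 28.01 × 0.07206 = 2.02 g/mol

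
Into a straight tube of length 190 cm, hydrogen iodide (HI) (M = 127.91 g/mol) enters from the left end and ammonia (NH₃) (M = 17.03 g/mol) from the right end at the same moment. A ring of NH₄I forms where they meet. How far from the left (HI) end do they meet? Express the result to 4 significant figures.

50.79 cm

In equal time, each gas travels a distance ∝ its rate ∝ 1/√M, so d_HI/d_NH₃ = √(M_NH₃/M_HI) = √(17.03/127.91) = 0.3649.
With d_HI + d_NH₃ = 190 cm, d_NH₃ = 190/(1 + 0.3649) = 139.2 cm.
d_HI = 190 − 139.2 = 50.79 cm.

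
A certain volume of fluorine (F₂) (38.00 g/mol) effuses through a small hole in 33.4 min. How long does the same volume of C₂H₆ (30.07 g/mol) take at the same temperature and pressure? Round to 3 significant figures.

29.7 min

From Graham's law, t_C₂H₆/t_F₂ = √(M_C₂H₆/M_F₂) = √(30.07/38.00) = √0.7913 = 0.8896.
So the time for C₂H₆ is 33.4 × 0.8896 = 29.7 min.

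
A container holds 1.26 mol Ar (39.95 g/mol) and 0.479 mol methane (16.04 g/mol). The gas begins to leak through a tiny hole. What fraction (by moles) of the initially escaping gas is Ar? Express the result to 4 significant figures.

Each component's effusion rate ∝ (its partial pressure)·(1/√M) ∝ n_i/√M_i.
So x_Ar in the escaping gas = (n_Ar/√M_Ar) / Σ(n_i/√M_i)
= (1.26/√39.95) / (1.26/√39.95 + 0.479/√16.04) = 0.1993/(0.1993 + 0.1196) = 0.6250.

0.6250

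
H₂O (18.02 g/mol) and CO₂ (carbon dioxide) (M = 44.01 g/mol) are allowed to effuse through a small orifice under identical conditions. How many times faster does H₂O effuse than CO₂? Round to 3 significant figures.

Since effusion rate ∝ 1/√M, rate_H₂O/rate_CO₂ = √(M_CO₂/M_H₂O) = √(44.01/18.02) = √2.442 = 1.56.

1.56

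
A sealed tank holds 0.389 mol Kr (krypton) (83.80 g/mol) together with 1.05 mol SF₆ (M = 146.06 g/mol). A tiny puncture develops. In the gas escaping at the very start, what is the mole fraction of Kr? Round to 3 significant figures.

Each component's effusion rate ∝ (its partial pressure)·(1/√M) ∝ n_i/√M_i.
Mole fraction of Kr in the effusate = (n_Kr/√M_Kr) / (n_Kr/√M_Kr + n_SF₆/√M_SF₆)
= (0.389/√83.80) / (0.389/√83.80 + 1.05/√146.06) = 0.04249/(0.04249 + 0.08688) = 0.328.

0.328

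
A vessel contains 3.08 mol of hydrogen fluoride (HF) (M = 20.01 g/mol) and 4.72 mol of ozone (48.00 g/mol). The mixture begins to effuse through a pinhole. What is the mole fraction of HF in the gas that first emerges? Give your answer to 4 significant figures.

0.5027

Each component's effusion rate ∝ (its partial pressure)·(1/√M) ∝ n_i/√M_i.
So x_HF in the escaping gas = (n_HF/√M_HF) / Σ(n_i/√M_i)
= (3.08/√20.01) / (3.08/√20.01 + 4.72/√48.00) = 0.6885/(0.6885 + 0.6813) = 0.5027.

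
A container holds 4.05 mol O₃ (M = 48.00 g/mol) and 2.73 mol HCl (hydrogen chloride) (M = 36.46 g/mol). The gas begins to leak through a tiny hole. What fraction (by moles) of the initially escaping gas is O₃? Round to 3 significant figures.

0.564

Effusion rate of each component ∝ n_i/√M_i (partial pressure × 1/√M).
So x_O₃ in the escaping gas = (n_O₃/√M_O₃) / Σ(n_i/√M_i)
= (4.05/√48.00) / (4.05/√48.00 + 2.73/√36.46) = 0.5846/(0.5846 + 0.4521) = 0.564.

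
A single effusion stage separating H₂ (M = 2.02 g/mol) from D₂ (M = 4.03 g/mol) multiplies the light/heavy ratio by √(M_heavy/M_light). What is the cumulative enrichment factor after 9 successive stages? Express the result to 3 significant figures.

Overall factor = α^9 with α = √(4.03/2.02), i.e. (4.03/2.02)^(9/2).
= 1.99505^(9/2) = 22.4.

22.4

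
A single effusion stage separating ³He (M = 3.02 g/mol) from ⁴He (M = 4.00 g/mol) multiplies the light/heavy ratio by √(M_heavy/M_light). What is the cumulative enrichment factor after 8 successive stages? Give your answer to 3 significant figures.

The single-stage factor is √(M_heavy/M_light), so 8 stages give [√(4.00/3.02)]^8 = (4.00/3.02)^(8/2).
= 1.32450^4 = 3.08.

3.08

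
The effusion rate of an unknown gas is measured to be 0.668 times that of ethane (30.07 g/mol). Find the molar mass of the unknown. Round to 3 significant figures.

By Graham's law, rate_X/rate_C₂H₆ = √(M_C₂H₆/M_X).
0.668 = √(30.07/M_X)
M_X = 30.07 / 0.668² = 30.07 / 0.4462 = 67.4 g/mol

67.4 g/mol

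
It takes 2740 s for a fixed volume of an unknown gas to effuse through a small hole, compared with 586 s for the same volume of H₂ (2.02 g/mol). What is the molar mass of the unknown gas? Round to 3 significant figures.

Using Graham's law: t_X/t_H₂ = √(M_X/M_H₂).
2740/586 = 4.676 = √(M_X/2.02)
M_X = 2.02 × 4.676² = 2.02 × 21.86 = 44.2 g/mol

44.2 g/mol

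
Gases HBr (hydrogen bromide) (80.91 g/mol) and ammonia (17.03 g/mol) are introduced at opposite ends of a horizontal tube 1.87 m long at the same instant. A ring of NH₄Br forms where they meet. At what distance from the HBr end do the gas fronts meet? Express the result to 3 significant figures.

0.588 m

Distances travelled in equal time are proportional to diffusion rates, so d_HBr/d_NH₃ = √(M_NH₃/M_HBr) = √(17.03/80.91) = 0.4588.
With d_HBr + d_NH₃ = 1.87 m, d_NH₃ = 1.87/(1 + 0.4588) = 1.282 m.
d_HBr = 1.87 − 1.282 = 0.588 m.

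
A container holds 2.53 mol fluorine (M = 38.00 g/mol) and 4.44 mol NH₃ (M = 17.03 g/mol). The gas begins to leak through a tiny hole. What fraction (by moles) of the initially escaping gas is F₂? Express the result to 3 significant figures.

Effusion rate of each component ∝ n_i/√M_i (partial pressure × 1/√M).
Mole fraction of F₂ in the effusate = (n_F₂/√M_F₂) / (n_F₂/√M_F₂ + n_NH₃/√M_NH₃)
= (2.53/√38.00) / (2.53/√38.00 + 4.44/√17.03) = 0.4104/(0.4104 + 1.076) = 0.276.

0.276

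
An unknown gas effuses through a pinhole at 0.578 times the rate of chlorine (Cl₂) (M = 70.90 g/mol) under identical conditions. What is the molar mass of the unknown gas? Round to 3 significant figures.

212 g/mol

By Graham's law, rate_X/rate_Cl₂ = √(M_Cl₂/M_X).
0.578 = √(70.90/M_X)
M_X = 70.90 / 0.578² = 70.90 / 0.3341 = 212 g/mol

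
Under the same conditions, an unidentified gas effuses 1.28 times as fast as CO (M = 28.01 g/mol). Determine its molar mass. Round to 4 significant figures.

17.10 g/mol

From Graham's law, rate_X/rate_CO = √(M_CO/M_X).
1.28 = √(28.01/M_X)
M_X = 28.01 / 1.28² = 28.01 / 1.638 = 17.10 g/mol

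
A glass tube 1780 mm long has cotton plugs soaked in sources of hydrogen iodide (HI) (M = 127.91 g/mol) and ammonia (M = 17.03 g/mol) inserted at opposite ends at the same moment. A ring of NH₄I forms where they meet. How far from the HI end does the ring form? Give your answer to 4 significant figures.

475.9 mm

In equal time, each gas travels a distance ∝ its rate ∝ 1/√M, so d_HI/d_NH₃ = √(M_NH₃/M_HI) = √(17.03/127.91) = 0.3649.
With d_HI + d_NH₃ = 1780 mm, d_NH₃ = 1780/(1 + 0.3649) = 1304 mm.
d_HI = 1780 − 1304 = 475.9 mm.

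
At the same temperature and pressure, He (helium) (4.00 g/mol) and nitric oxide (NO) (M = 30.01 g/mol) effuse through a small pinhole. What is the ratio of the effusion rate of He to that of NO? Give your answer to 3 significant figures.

Graham's law gives rate_He/rate_NO = √(M_NO/M_He) = √(30.01/4.00) = √7.503 = 2.74.

2.74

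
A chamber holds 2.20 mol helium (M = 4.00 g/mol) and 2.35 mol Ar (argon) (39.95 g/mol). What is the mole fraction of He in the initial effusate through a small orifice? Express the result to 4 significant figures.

Each component's effusion rate ∝ (its partial pressure)·(1/√M) ∝ n_i/√M_i.
Mole fraction of He in the effusate = (n_He/√M_He) / (n_He/√M_He + n_Ar/√M_Ar)
= (2.20/√4.00) / (2.20/√4.00 + 2.35/√39.95) = 1.100/(1.100 + 0.3718) = 0.7474.

0.7474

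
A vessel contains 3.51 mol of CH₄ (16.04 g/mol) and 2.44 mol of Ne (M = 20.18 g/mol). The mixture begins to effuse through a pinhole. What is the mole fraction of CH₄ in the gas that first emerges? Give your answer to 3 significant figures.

0.617

Rate_i ∝ x_i/√M_i (Graham's law weighted by mole fraction), so the effusate composition follows n_i/√M_i.
x_CH₄(eff) = (n_CH₄/√M_CH₄) / (n_CH₄/√M_CH₄ + n_Ne/√M_Ne)
= (3.51/√16.04) / (3.51/√16.04 + 2.44/√20.18) = 0.8764/(0.8764 + 0.5432) = 0.617.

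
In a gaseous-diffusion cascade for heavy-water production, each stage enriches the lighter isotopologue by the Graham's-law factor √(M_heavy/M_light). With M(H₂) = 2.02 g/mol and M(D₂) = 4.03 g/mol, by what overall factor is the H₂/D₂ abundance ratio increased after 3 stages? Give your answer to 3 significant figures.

2.82

Overall factor = α^3 with α = √(4.03/2.02), i.e. (4.03/2.02)^(3/2).
= 1.99505^(3/2) = 2.82.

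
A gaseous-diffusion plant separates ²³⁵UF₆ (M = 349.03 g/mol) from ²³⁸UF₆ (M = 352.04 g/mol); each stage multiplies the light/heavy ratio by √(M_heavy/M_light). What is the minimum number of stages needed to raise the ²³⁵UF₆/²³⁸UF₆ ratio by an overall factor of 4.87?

369

Single-stage factor α = √(352.04/349.03), so ln α = ½ ln(1.00862) = 0.004293.
Need α^N ≥ 4.87 ⇒ N ≥ ln(4.87) / ln α = 1.583 / 0.004293 = 368.72.
Rounding up, N = 369 stages.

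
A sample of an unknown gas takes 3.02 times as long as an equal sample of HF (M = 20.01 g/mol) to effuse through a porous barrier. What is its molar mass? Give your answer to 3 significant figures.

182 g/mol

Since effusion rate ∝ 1/√M, t_X/t_HF = √(M_X/M_HF).
3.02 = √(M_X/20.01)
M_X = 20.01 × 3.02² = 20.01 × 9.120 = 182 g/mol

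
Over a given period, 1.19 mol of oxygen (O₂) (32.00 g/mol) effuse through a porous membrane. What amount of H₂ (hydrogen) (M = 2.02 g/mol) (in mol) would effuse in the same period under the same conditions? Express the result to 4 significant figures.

Graham's law gives rate_H₂/rate_O₂ = √(M_O₂/M_H₂) = √(32.00/2.02) = √15.84 = 3.980.
So the amount for H₂ is 1.19 × 3.980 = 4.736 mol.

4.736 mol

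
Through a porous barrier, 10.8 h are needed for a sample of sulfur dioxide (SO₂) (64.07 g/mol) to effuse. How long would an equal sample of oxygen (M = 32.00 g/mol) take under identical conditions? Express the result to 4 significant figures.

7.633 h

By Graham's law, t_O₂/t_SO₂ = √(M_O₂/M_SO₂) = √(32.00/64.07) = √0.4995 = 0.7067.
So the time for O₂ is 10.8 × 0.7067 = 7.633 h.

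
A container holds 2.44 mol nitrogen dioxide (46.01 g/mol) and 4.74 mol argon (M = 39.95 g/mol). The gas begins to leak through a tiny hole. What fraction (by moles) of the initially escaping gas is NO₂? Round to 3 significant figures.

Each component's effusion rate ∝ (its partial pressure)·(1/√M) ∝ n_i/√M_i.
x_NO₂(eff) = (n_NO₂/√M_NO₂) / (n_NO₂/√M_NO₂ + n_Ar/√M_Ar)
= (2.44/√46.01) / (2.44/√46.01 + 4.74/√39.95) = 0.3597/(0.3597 + 0.7499) = 0.324.

0.324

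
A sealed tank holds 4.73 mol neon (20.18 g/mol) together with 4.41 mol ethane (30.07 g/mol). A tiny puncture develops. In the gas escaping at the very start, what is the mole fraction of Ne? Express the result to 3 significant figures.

0.567

Each component's effusion rate ∝ (its partial pressure)·(1/√M) ∝ n_i/√M_i.
So x_Ne in the escaping gas = (n_Ne/√M_Ne) / Σ(n_i/√M_i)
= (4.73/√20.18) / (4.73/√20.18 + 4.41/√30.07) = 1.053/(1.053 + 0.8042) = 0.567.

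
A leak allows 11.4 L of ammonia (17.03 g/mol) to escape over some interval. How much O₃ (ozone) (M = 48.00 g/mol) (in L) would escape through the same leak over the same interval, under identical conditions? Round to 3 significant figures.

6.79 L

Using Graham's law: rate_O₃/rate_NH₃ = √(M_NH₃/M_O₃) = √(17.03/48.00) = √0.3548 = 0.5956.
So the volume for O₃ is 11.4 × 0.5956 = 6.79 L.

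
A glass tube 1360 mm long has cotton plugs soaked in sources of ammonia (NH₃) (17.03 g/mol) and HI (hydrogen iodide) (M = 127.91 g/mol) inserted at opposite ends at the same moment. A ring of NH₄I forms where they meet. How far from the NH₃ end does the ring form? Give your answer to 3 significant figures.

996 mm

The fronts meet when d_NH₃ + d_HI = L with d_NH₃/d_HI = √(M_HI/M_NH₃) (Graham's law). Here √(M_HI/M_NH₃) = √(127.91/17.03) = 2.741.
With d_NH₃ + d_HI = 1360 mm, d_HI = 1360/(1 + 2.741) = 363.6 mm.
d_NH₃ = 1360 − 363.6 = 996 mm.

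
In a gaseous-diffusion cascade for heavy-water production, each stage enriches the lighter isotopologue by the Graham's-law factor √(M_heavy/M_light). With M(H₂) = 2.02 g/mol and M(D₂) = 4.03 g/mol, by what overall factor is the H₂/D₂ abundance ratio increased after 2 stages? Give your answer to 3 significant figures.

After 2 stages the ratio has grown by (√(4.03/2.02))^2 = (4.03/2.02)^(2/2).
= 1.99505^1 = 2.00.

2.00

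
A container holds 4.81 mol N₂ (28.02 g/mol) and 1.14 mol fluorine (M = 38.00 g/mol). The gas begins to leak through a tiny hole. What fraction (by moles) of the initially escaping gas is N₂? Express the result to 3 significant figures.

0.831

The effusion rate of species i is ∝ p_i/√M_i ∝ n_i/√M_i.
x_N₂(eff) = (n_N₂/√M_N₂) / (n_N₂/√M_N₂ + n_F₂/√M_F₂)
= (4.81/√28.02) / (4.81/√28.02 + 1.14/√38.00) = 0.9087/(0.9087 + 0.1849) = 0.831.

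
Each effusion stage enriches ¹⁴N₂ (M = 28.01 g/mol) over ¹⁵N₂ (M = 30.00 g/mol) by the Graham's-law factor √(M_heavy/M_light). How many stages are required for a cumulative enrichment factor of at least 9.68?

Single-stage factor α = √(30.00/28.01), so ln α = ½ ln(1.07105) = 0.03432.
Need α^N ≥ 9.68 ⇒ N ≥ ln(9.68) / ln α = 2.270 / 0.03432 = 66.15.
Minimum whole number of stages: N = 67.

67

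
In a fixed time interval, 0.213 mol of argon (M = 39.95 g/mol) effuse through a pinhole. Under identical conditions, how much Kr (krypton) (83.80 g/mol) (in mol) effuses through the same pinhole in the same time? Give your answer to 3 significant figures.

By Graham's law, rate_Kr/rate_Ar = √(M_Ar/M_Kr) = √(39.95/83.80) = √0.4767 = 0.6905.
So the amount for Kr is 0.213 × 0.6905 = 0.147 mol.

0.147 mol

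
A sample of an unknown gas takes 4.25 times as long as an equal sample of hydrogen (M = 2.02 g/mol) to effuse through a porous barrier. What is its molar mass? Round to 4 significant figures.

By Graham's law, t_X/t_H₂ = √(M_X/M_H₂).
4.25 = √(M_X/2.02)
M_X = 2.02 × 4.25² = 2.02 × 18.06 = 36.49 g/mol

36.49 g/mol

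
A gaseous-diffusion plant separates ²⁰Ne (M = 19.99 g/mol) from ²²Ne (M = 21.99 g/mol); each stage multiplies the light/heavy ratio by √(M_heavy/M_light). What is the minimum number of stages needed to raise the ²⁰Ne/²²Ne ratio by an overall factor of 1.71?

Single-stage factor α = √(21.99/19.99), so ln α = ½ ln(1.10005) = 0.04768.
Need α^N ≥ 1.71 ⇒ N ≥ ln(1.71) / ln α = 0.5365 / 0.04768 = 11.25.
So at least 12 stages are needed.

12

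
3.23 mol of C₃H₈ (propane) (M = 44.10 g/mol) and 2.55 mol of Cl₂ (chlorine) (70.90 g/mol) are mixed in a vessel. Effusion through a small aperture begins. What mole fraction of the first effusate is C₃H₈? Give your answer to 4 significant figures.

Rate_i ∝ x_i/√M_i (Graham's law weighted by mole fraction), so the effusate composition follows n_i/√M_i.
So x_C₃H₈ in the escaping gas = (n_C₃H₈/√M_C₃H₈) / Σ(n_i/√M_i)
= (3.23/√44.10) / (3.23/√44.10 + 2.55/√70.90) = 0.4864/(0.4864 + 0.3028) = 0.6163.

0.6163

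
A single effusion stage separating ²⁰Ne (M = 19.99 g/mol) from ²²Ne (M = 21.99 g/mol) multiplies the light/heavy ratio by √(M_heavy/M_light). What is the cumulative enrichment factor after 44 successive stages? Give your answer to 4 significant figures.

8.148

Each stage multiplies the ratio by α = √(21.99/19.99), so after 44 stages the overall factor is α^44 = (21.99/19.99)^(44/2).
= 1.10005^22 = 8.148.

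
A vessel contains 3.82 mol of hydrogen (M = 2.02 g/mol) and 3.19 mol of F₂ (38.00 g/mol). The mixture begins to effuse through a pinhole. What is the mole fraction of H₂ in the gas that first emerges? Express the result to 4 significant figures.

Effusion rate of each component ∝ n_i/√M_i (partial pressure × 1/√M).
Mole fraction of H₂ in the effusate = (n_H₂/√M_H₂) / (n_H₂/√M_H₂ + n_F₂/√M_F₂)
= (3.82/√2.02) / (3.82/√2.02 + 3.19/√38.00) = 2.688/(2.688 + 0.5175) = 0.8385.

0.8385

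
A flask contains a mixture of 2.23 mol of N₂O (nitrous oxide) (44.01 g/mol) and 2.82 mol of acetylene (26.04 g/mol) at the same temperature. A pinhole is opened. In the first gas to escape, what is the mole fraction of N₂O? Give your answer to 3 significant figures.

Effusion rate of each component ∝ n_i/√M_i (partial pressure × 1/√M).
Mole fraction of N₂O in the effusate = (n_N₂O/√M_N₂O) / (n_N₂O/√M_N₂O + n_C₂H₂/√M_C₂H₂)
= (2.23/√44.01) / (2.23/√44.01 + 2.82/√26.04) = 0.3361/(0.3361 + 0.5526) = 0.378.

0.378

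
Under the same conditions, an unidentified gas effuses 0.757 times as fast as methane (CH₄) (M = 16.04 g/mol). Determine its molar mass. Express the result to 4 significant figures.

Graham's law gives rate_X/rate_CH₄ = √(M_CH₄/M_X).
0.757 = √(16.04/M_X)
M_X = 16.04 / 0.757² = 16.04 / 0.5730 = 27.99 g/mol

27.99 g/mol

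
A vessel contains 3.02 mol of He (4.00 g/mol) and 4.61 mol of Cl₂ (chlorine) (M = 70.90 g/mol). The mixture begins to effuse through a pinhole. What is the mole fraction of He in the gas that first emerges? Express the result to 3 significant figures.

0.734

Rate_i ∝ x_i/√M_i (Graham's law weighted by mole fraction), so the effusate composition follows n_i/√M_i.
x_He(eff) = (n_He/√M_He) / (n_He/√M_He + n_Cl₂/√M_Cl₂)
= (3.02/√4.00) / (3.02/√4.00 + 4.61/√70.90) = 1.510/(1.510 + 0.5475) = 0.734.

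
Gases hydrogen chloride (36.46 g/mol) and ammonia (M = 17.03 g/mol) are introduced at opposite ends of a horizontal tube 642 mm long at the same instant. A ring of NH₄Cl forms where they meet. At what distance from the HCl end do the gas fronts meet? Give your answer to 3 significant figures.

In equal time, each gas travels a distance ∝ its rate ∝ 1/√M, so d_HCl/d_NH₃ = √(M_NH₃/M_HCl) = √(17.03/36.46) = 0.6834.
With d_HCl + d_NH₃ = 642 mm, d_NH₃ = 642/(1 + 0.6834) = 381.4 mm.
d_HCl = 642 − 381.4 = 261 mm.

261 mm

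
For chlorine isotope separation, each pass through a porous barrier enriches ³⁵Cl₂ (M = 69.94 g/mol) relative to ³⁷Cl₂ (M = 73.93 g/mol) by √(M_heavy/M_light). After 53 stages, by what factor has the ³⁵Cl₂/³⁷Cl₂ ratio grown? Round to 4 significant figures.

Each stage multiplies the ratio by α = √(73.93/69.94), so after 53 stages the overall factor is α^53 = (73.93/69.94)^(53/2).
= 1.05705^(53/2) = 4.350.

4.350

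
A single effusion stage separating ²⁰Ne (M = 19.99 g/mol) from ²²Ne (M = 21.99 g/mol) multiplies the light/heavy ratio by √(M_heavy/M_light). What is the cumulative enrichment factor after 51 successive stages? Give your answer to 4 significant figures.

11.38

Overall factor = α^51 with α = √(21.99/19.99), i.e. (21.99/19.99)^(51/2).
= 1.10005^(51/2) = 11.38.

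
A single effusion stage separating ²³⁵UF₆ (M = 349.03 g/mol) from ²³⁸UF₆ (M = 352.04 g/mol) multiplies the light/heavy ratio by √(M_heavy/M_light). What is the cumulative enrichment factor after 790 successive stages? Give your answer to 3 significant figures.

Overall factor = α^790 with α = √(352.04/349.03), i.e. (352.04/349.03)^(790/2).
= 1.00862^395 = 29.7.

29.7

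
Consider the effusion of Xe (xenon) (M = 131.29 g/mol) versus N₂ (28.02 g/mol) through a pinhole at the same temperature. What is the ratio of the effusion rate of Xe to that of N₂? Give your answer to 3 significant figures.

From Graham's law, rate_Xe/rate_N₂ = √(M_N₂/M_Xe) = √(28.02/131.29) = √0.2134 = 0.462.

0.462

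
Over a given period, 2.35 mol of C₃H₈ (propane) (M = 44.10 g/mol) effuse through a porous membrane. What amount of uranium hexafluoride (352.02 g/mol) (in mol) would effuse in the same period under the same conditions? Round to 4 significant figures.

Using Graham's law: rate_UF₆/rate_C₃H₈ = √(M_C₃H₈/M_UF₆) = √(44.10/352.02) = √0.1253 = 0.3539.
So the amount for UF₆ is 2.35 × 0.3539 = 0.8318 mol.

0.8318 mol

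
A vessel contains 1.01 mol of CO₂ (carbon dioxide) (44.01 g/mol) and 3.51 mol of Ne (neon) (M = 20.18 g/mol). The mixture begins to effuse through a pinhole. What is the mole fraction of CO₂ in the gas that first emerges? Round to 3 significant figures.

Rate_i ∝ x_i/√M_i (Graham's law weighted by mole fraction), so the effusate composition follows n_i/√M_i.
x_CO₂(eff) = (n_CO₂/√M_CO₂) / (n_CO₂/√M_CO₂ + n_Ne/√M_Ne)
= (1.01/√44.01) / (1.01/√44.01 + 3.51/√20.18) = 0.1522/(0.1522 + 0.7814) = 0.163.

0.163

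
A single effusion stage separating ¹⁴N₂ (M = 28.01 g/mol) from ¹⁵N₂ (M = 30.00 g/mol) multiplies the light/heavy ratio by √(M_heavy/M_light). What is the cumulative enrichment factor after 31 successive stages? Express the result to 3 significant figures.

2.90

After 31 stages the ratio has grown by (√(30.00/28.01))^31 = (30.00/28.01)^(31/2).
= 1.07105^(31/2) = 2.90.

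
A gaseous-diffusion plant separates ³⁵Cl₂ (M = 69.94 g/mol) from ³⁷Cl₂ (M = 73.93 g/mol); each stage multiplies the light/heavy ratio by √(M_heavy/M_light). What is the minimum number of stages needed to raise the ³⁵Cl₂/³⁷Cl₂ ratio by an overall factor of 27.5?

Per stage α = (73.93/69.94)^(1/2) = 1.05705^0.5, giving ln α = 0.02774.
Need α^N ≥ 27.5 ⇒ N ≥ ln(27.5) / ln α = 3.314 / 0.02774 = 119.47.
Minimum whole number of stages: N = 120.

120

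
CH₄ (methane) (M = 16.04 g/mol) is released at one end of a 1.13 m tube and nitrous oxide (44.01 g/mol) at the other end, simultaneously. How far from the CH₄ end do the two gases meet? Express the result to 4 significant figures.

Distances travelled in equal time are proportional to diffusion rates, so d_CH₄/d_N₂O = √(M_N₂O/M_CH₄) = √(44.01/16.04) = 1.656.
With d_CH₄ + d_N₂O = 1.13 m, d_N₂O = 1.13/(1 + 1.656) = 0.4254 m.
d_CH₄ = 1.13 − 0.4254 = 0.7046 m.

0.7046 m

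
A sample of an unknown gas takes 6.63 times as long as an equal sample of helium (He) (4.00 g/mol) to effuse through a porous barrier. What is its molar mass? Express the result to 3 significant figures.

Since effusion rate ∝ 1/√M, t_X/t_He = √(M_X/M_He).
6.63 = √(M_X/4.00)
M_X = 4.00 × 6.63² = 4.00 × 43.96 = 176 g/mol

176 g/mol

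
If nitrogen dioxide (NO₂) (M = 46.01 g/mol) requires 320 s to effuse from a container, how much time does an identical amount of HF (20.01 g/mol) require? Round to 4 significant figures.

Since effusion rate ∝ 1/√M, t_HF/t_NO₂ = √(M_HF/M_NO₂) = √(20.01/46.01) = √0.4349 = 0.6595.
So the time for HF is 320 × 0.6595 = 211.0 s.

211.0 s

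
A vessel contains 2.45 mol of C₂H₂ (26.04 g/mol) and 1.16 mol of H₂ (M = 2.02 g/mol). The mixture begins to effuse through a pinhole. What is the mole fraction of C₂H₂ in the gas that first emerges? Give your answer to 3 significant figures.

The effusion rate of species i is ∝ p_i/√M_i ∝ n_i/√M_i.
So x_C₂H₂ in the escaping gas = (n_C₂H₂/√M_C₂H₂) / Σ(n_i/√M_i)
= (2.45/√26.04) / (2.45/√26.04 + 1.16/√2.02) = 0.4801/(0.4801 + 0.8162) = 0.370.

0.370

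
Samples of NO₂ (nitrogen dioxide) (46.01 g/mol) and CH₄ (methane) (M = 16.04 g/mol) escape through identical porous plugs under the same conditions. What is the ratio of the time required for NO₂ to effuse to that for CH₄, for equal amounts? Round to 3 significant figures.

1.69

Graham's law gives t_NO₂/t_CH₄ = √(M_NO₂/M_CH₄) = √(46.01/16.04) = √2.868 = 1.69.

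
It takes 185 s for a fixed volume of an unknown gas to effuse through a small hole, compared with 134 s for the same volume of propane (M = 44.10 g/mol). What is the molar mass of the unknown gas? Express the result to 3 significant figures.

Graham's law gives t_X/t_C₃H₈ = √(M_X/M_C₃H₈).
185/134 = 1.381 = √(M_X/44.10)
M_X = 44.10 × 1.381² = 44.10 × 1.906 = 84.1 g/mol

84.1 g/mol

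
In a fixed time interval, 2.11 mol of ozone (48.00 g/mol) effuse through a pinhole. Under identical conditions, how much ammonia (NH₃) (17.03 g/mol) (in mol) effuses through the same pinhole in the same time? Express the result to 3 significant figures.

3.54 mol

Graham's law gives rate_NH₃/rate_O₃ = √(M_O₃/M_NH₃) = √(48.00/17.03) = √2.819 = 1.679.
So the amount for NH₃ is 2.11 × 1.679 = 3.54 mol.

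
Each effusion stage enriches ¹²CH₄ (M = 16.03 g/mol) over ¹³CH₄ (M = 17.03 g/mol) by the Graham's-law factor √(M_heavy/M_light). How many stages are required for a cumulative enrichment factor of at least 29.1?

With α = √(17.03/16.03) per stage, ln α = ½ ln(1.06238) = 0.03026.
Need α^N ≥ 29.1 ⇒ N ≥ ln(29.1) / ln α = 3.371 / 0.03026 = 111.40.
So at least 112 stages are needed.

112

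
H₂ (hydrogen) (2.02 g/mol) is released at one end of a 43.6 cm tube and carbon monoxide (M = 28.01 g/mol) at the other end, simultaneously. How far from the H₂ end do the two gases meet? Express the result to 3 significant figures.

34.4 cm

In equal time, each gas travels a distance ∝ its rate ∝ 1/√M, so d_H₂/d_CO = √(M_CO/M_H₂) = √(28.01/2.02) = 3.724.
With d_H₂ + d_CO = 43.6 cm, d_CO = 43.6/(1 + 3.724) = 9.230 cm.
d_H₂ = 43.6 − 9.230 = 34.4 cm.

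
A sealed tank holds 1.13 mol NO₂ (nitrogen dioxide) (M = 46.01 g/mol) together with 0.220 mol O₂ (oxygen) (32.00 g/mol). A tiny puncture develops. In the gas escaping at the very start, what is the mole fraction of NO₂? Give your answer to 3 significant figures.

0.811

The effusion rate of species i is ∝ p_i/√M_i ∝ n_i/√M_i.
Mole fraction of NO₂ in the effusate = (n_NO₂/√M_NO₂) / (n_NO₂/√M_NO₂ + n_O₂/√M_O₂)
= (1.13/√46.01) / (1.13/√46.01 + 0.220/√32.00) = 0.1666/(0.1666 + 0.03889) = 0.811.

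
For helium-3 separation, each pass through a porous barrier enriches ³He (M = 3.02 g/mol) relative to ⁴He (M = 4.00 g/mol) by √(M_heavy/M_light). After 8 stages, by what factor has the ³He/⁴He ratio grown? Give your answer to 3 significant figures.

After 8 stages the ratio has grown by (√(4.00/3.02))^8 = (4.00/3.02)^(8/2).
= 1.32450^4 = 3.08.

3.08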